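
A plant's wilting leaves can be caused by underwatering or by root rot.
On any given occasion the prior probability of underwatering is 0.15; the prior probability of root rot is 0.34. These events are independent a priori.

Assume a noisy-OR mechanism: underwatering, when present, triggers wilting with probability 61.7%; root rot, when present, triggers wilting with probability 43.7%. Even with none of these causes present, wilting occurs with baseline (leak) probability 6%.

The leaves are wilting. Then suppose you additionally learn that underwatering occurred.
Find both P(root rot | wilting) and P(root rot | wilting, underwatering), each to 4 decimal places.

P(root rot | wilting) ≈ 0.6456; P(root rot | wilting, underwatering) ≈ 0.3909

Under noisy-OR, P(wilting | causes) = 1 − (1−0.06)·∏(1−qᵢ) over the active causes.
Enumerate the 4 (underwatering, root rot) configurations and weight by the priors:
  P(wilting) = 0.06·0.85·0.66 + 0.47078·0.85·0.34 + 0.63998·0.15·0.66 + 0.797309·0.15·0.34
        = 0.033660 + 0.136055 + 0.063358 + 0.040663 = 0.273736
Keeping only the root rot-present terms gives 0.176718, so
  P(root rot | wilting) = 0.176718 / 0.273736 ≈ 0.6456

With the extra evidence:
By total probability over both values of root rot:
  P(wilting | underwatering) = 0.63998*0.66 + 0.797309*0.34
        = 0.422387 + 0.271085 = 0.693472
The terms with root rot present sum to 0.271085, so
  P(root rot | wilting, underwatering) = 0.271085 / 0.693472 ≈ 0.3909
Conditioning on underwatering lowers the posterior on root rot: the classic explaining-away effect in a common-effect structure.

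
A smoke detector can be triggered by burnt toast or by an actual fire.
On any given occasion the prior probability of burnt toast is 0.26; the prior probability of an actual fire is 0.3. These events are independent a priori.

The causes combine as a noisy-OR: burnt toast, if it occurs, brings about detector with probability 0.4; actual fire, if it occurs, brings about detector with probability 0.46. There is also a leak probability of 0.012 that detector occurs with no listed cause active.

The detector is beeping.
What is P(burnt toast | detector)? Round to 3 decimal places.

P(burnt toast | detector) ≈ 0.537

Under noisy-OR, P(detector | causes) = 1 − (1−0.012)·∏(1−qᵢ) over the active causes.
Numerator (weight on configurations with burnt toast): 0.074110 + 0.053031 = 0.127141
Normalizer over all consistent configurations: 0.012×0.74×0.7 + 0.46648×0.74×0.3 + 0.4072×0.26×0.7 + 0.679888×0.26×0.3 = 0.236916
P(burnt toast | detector) = 0.127141/0.236916 ≈ 0.537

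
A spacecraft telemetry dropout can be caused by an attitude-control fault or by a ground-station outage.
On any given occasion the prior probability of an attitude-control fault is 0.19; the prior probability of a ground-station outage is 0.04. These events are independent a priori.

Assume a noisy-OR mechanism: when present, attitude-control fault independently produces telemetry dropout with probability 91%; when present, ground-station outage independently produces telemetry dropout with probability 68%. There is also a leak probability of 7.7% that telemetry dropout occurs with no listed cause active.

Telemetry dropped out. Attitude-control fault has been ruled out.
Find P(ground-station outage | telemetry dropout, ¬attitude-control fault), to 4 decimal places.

P(ground-station outage | telemetry dropout, ¬attitude-control fault) ≈ 0.2760

Under noisy-OR, P(telemetry dropout | causes) = 1 − (1−0.077)·∏(1−qᵢ) over the active causes.
Weight on ground-station outage=true, given the evidence: 0.70464·0.04 = 0.028186
Denominator P(telemetry dropout | ¬attitude-control fault): 0.077·0.96 + 0.70464·0.04 = 0.102106
Posterior = 0.028186 / 0.102106 ≈ 0.2760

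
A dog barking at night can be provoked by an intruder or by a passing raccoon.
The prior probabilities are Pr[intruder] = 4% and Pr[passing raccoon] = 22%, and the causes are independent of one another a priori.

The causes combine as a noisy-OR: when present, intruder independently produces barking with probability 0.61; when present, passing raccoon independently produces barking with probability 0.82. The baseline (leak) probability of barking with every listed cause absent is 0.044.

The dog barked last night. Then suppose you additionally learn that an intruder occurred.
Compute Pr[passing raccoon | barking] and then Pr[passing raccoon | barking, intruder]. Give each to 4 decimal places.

Under noisy-OR, P(barking | causes) = 1 − (1−0.044)·∏(1−qᵢ) over the active causes.
Enumerate the 4 (intruder, passing raccoon) configurations and weight by the priors:
  P(barking) = 0.044·0.96·0.78 + 0.82792·0.96·0.22 + 0.62716·0.04·0.78 + 0.932889·0.04·0.22
        = 0.032947 + 0.174857 + 0.019567 + 0.008209 = 0.235580
Configurations with passing raccoon contribute 0.183066, so
  P(passing raccoon | barking) = 0.183066 / 0.235580 ≈ 0.7771

Now also conditioning on intruder=true:
Numerator (weight on configurations with passing raccoon): 0.932889×0.22 = 0.205236
Normalizer over all consistent configurations: 0.62716×0.78 + 0.932889×0.22 = 0.694421
P(passing raccoon | barking, intruder) = 0.205236/0.694421 ≈ 0.2955
This is intercausal reasoning (explaining away): once intruder accounts for the barking, passing raccoon becomes less likely.

Pr[passing raccoon | barking] ≈ 0.7771; Pr[passing raccoon | barking, intruder] ≈ 0.2955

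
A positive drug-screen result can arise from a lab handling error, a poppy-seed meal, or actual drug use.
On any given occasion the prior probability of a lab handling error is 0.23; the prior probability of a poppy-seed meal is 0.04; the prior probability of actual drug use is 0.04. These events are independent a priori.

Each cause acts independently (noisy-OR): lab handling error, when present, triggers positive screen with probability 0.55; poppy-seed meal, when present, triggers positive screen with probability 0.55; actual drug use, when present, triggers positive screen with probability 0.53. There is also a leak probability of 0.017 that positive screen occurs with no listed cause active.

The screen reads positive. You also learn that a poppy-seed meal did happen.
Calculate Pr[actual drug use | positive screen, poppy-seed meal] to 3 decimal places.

Pr[actual drug use | positive screen, poppy-seed meal] ≈ 0.053

Under noisy-OR, P(positive screen | causes) = 1 − (1−0.017)·∏(1−qᵢ) over the active causes.
By total probability over the 4 (lab handling error, actual drug use) configurations:
  P(positive screen | poppy-seed meal) = 0.55765×0.77×0.96 + 0.792096×0.77×0.04 + 0.800943×0.23×0.96 + 0.906443×0.23×0.04
        = 0.412215 + 0.024397 + 0.176848 + 0.008339 = 0.621799
Configurations with actual drug use contribute 0.032736, so
  P(actual drug use | positive screen, poppy-seed meal) = 0.032736 / 0.621799 ≈ 0.053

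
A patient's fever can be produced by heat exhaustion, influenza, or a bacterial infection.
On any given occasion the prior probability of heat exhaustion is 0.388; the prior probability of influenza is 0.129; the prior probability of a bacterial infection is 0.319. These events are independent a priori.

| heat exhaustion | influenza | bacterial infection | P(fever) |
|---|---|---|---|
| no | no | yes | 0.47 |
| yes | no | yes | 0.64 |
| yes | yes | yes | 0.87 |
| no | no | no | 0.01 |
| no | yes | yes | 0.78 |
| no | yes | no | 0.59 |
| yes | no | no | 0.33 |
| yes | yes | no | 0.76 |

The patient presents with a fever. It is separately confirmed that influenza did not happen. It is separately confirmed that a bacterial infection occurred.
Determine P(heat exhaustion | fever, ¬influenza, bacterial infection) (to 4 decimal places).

P(heat exhaustion | fever, ¬influenza, bacterial infection) ≈ 0.4633

P(fever | ¬influenza, bacterial infection) = 0.47·0.612 + 0.64·0.388 = 0.287640 + 0.248320 = 0.535960
Restricting to configurations with heat exhaustion present: 0.64·0.388 = 0.248320.
P(heat exhaustion | fever, ¬influenza, bacterial infection) = 0.248320 / 0.535960 ≈ 0.4633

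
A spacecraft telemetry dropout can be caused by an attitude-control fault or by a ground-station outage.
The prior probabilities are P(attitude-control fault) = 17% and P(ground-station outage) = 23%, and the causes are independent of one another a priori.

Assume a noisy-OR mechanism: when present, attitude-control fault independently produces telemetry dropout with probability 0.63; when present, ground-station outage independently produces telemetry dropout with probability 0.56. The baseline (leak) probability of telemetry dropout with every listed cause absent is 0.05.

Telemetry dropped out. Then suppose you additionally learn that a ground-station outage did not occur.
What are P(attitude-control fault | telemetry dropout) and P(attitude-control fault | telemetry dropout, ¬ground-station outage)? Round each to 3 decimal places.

Under noisy-OR, P(telemetry dropout | causes) = 1 − (1−0.05)·∏(1−qᵢ) over the active causes.
Weight on attitude-control fault=true, given the evidence: 0.084889 + 0.033053 = 0.117942
Denominator P(telemetry dropout): 0.05·0.83·0.77 + 0.582·0.83·0.23 + 0.6485·0.17·0.77 + 0.84534·0.17·0.23 = 0.261001
Posterior = 0.117942 / 0.261001 ≈ 0.452

Now also conditioning on ground-station outage≠true:
Numerator (weight on configurations with attitude-control fault): 0.6485*0.17 = 0.110245
Normalizer over all consistent configurations: 0.05*0.83 + 0.6485*0.17 = 0.151745
P(attitude-control fault | telemetry dropout, ¬ground-station outage) = 0.110245/0.151745 ≈ 0.727

P(attitude-control fault | telemetry dropout) ≈ 0.452; P(attitude-control fault | telemetry dropout, ¬ground-station outage) ≈ 0.727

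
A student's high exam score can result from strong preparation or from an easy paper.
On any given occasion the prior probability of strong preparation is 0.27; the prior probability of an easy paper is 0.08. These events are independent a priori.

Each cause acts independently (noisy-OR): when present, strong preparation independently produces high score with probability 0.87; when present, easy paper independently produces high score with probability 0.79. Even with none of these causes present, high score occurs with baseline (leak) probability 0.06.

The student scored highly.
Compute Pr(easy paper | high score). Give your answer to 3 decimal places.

Under noisy-OR, P(high score | causes) = 1 − (1−0.06)·∏(1−qᵢ) over the active causes.
By total probability over the 4 (strong preparation, easy paper) configurations:
  P(high score) = 0.06×0.73×0.92 + 0.8026×0.73×0.08 + 0.8778×0.27×0.92 + 0.974338×0.27×0.08
        = 0.040296 + 0.046872 + 0.218046 + 0.021046 = 0.326260
The terms with easy paper present sum to 0.067918, so
  P(easy paper | high score) = 0.067918 / 0.326260 ≈ 0.208

Pr(easy paper | high score) ≈ 0.208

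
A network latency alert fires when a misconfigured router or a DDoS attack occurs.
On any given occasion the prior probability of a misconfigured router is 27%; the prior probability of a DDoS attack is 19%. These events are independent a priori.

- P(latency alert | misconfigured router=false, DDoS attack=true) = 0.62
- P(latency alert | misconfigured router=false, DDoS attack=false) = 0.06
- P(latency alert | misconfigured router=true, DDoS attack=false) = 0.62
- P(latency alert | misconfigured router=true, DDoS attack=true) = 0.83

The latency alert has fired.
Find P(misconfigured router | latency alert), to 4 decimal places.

P(misconfigured router | latency alert) ≈ 0.5946

Enumerate the 4 (misconfigured router, DDoS attack) configurations and weight by the priors:
  P(latency alert) = 0.06×0.73×0.81 + 0.62×0.73×0.19 + 0.62×0.27×0.81 + 0.83×0.27×0.19
        = 0.035478 + 0.085994 + 0.135594 + 0.042579 = 0.299645
Keeping only the misconfigured router-present terms gives 0.178173, so
  P(misconfigured router | latency alert) = 0.178173 / 0.299645 ≈ 0.5946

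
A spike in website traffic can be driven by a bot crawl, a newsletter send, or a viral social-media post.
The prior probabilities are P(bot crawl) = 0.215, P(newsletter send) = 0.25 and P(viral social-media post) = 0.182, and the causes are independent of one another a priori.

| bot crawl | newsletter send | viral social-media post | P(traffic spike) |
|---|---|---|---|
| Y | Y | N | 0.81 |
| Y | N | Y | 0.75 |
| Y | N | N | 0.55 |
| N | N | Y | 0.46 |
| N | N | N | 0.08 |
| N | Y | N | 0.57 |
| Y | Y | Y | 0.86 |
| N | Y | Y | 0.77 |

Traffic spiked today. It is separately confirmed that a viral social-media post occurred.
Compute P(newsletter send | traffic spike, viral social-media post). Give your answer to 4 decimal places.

For the numerator, keep only newsletter send=true terms: 0.151113 + 0.046225 = 0.197338
The normalizing constant is 0.46·0.785·0.75 + 0.77·0.785·0.25 + 0.75·0.215·0.75 + 0.86·0.215·0.25 = 0.589101
Posterior = 0.197338 / 0.589101 ≈ 0.3350

P(newsletter send | traffic spike, viral social-media post) ≈ 0.3350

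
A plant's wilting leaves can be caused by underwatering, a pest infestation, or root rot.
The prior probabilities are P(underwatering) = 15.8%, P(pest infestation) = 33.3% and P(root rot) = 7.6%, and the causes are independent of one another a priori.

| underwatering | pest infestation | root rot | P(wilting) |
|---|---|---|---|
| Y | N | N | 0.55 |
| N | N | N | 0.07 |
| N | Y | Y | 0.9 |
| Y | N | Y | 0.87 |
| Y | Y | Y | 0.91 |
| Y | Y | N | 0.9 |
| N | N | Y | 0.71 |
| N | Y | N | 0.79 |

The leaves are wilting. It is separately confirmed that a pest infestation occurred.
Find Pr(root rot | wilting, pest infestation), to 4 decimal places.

Enumerate the 4 (underwatering, root rot) configurations and weight by the priors:
  P(wilting | pest infestation) = 0.79×0.842×0.924 + 0.9×0.842×0.076 + 0.9×0.158×0.924 + 0.91×0.158×0.076
        = 0.614626 + 0.057593 + 0.131393 + 0.010927 = 0.814539
Keeping only the root rot-present terms gives 0.068520, so
  P(root rot | wilting, pest infestation) = 0.068520 / 0.814539 ≈ 0.0841

Pr(root rot | wilting, pest infestation) ≈ 0.0841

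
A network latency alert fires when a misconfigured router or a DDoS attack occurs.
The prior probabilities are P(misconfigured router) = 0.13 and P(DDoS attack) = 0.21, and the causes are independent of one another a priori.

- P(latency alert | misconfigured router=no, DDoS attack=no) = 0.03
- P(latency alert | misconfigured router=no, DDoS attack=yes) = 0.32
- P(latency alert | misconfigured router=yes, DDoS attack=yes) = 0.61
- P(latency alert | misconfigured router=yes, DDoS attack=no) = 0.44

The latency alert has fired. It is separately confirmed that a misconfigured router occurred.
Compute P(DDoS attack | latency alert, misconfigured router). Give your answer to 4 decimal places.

Sum P(latency alert|·) weighted by the priors over both values of DDoS attack:
  P(latency alert | misconfigured router) = 0.44·0.79 + 0.61·0.21
        = 0.347600 + 0.128100 = 0.475700
Keeping only the DDoS attack-present terms gives 0.128100, so
  P(DDoS attack | latency alert, misconfigured router) = 0.128100 / 0.475700 ≈ 0.2693

P(DDoS attack | latency alert, misconfigured router) ≈ 0.2693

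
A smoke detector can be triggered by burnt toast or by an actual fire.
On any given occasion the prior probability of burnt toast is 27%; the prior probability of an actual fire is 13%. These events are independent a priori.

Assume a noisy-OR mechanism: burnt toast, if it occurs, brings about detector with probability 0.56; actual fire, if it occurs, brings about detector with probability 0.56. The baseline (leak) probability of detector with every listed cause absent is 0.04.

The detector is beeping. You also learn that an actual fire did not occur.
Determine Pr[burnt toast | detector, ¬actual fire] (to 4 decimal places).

Under noisy-OR, P(detector | causes) = 1 − (1−0.04)·∏(1−qᵢ) over the active causes.
P(detector | ¬actual fire) = 0.04×0.73 + 0.5776×0.27 = 0.029200 + 0.155952 = 0.185152
Of this, 0.155952 comes from 0.5776×0.27 (the burnt toast=true cases).
Hence the posterior is 0.155952/0.185152 ≈ 0.8423.

Pr[burnt toast | detector, ¬actual fire] ≈ 0.8423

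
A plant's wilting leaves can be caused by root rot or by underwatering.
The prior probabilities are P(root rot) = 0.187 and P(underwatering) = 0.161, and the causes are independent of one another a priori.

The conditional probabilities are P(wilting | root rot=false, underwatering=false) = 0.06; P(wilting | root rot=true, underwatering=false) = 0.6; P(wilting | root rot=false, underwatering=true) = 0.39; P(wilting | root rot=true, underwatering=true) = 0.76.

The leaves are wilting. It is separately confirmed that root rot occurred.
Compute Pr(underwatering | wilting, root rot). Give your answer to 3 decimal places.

By total probability over both values of underwatering:
  P(wilting | root rot) = 0.6×0.839 + 0.76×0.161
        = 0.503400 + 0.122360 = 0.625760
Keeping only the underwatering-present terms gives 0.122360, so
  P(underwatering | wilting, root rot) = 0.122360 / 0.625760 ≈ 0.196

Pr(underwatering | wilting, root rot) ≈ 0.196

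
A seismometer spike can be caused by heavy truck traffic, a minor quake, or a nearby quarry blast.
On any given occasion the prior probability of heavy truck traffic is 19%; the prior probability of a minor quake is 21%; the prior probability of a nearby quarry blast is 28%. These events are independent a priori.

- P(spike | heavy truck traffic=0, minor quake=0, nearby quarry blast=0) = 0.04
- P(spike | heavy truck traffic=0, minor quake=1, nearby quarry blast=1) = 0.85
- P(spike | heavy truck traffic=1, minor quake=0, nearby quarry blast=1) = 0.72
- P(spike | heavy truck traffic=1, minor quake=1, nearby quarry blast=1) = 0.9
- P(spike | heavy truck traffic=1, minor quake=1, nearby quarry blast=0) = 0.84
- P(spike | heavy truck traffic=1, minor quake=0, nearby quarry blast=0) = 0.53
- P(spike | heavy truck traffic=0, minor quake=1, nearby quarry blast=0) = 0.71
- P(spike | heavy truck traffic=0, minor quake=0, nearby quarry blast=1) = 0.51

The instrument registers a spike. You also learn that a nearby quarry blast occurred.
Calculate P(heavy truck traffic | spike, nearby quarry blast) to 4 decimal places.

P(heavy truck traffic | spike, nearby quarry blast) ≈ 0.2341

P(spike | nearby quarry blast) = 0.51·0.81·0.79 + 0.85·0.81·0.21 + 0.72·0.19·0.79 + 0.9·0.19·0.21 = 0.326349 + 0.144585 + 0.108072 + 0.035910 = 0.614916
The heavy truck traffic-present share is 0.108072 + 0.035910 = 0.143982.
So P(heavy truck traffic | spike, nearby quarry blast) = 0.143982/0.614916 ≈ 0.2341.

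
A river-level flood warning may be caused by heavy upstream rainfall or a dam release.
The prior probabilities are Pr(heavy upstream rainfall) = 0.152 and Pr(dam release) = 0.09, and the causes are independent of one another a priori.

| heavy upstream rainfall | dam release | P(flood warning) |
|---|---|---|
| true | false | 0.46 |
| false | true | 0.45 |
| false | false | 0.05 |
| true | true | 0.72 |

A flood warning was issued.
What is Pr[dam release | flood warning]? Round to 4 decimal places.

Pr[dam release | flood warning] ≈ 0.3019

P(flood warning) = 0.05·0.848·0.91 + 0.45·0.848·0.09 + 0.46·0.152·0.91 + 0.72·0.152·0.09 = 0.038584 + 0.034344 + 0.063627 + 0.009850 = 0.146405
The dam release-present share is 0.034344 + 0.009850 = 0.044194.
So P(dam release | flood warning) = 0.044194/0.146405 ≈ 0.3019.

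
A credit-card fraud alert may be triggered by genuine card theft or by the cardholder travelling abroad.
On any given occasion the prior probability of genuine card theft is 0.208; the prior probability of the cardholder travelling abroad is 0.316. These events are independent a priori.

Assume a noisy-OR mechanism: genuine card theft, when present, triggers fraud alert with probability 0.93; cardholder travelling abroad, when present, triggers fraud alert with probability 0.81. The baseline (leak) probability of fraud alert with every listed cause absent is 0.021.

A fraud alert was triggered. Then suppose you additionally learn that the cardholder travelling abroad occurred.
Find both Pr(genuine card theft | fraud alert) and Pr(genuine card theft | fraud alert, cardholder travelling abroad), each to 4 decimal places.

Pr(genuine card theft | fraud alert) ≈ 0.4785; Pr(genuine card theft | fraud alert, cardholder travelling abroad) ≈ 0.2415

Under noisy-OR, P(fraud alert | causes) = 1 − (1−0.021)·∏(1−qᵢ) over the active causes.
For the numerator, keep only genuine card theft=true terms: 0.132522 + 0.064872 = 0.197394
Normalizer over all consistent configurations: 0.021*0.792*0.684 + 0.81399*0.792*0.316 + 0.93147*0.208*0.684 + 0.986979*0.208*0.316 = 0.412489
P(genuine card theft | fraud alert) = 0.197394/0.412489 ≈ 0.4785

Now condition on the additional information:
Sum P(fraud alert|·) weighted by the priors over both values of genuine card theft:
  P(fraud alert | cardholder travelling abroad) = 0.81399×0.792 + 0.986979×0.208
        = 0.644680 + 0.205292 = 0.849972
Configurations with genuine card theft contribute 0.205292, so
  P(genuine card theft | fraud alert, cardholder travelling abroad) = 0.205292 / 0.849972 ≈ 0.2415
Conditioning on cardholder travelling abroad lowers the posterior on genuine card theft: the classic explaining-away effect in a common-effect structure.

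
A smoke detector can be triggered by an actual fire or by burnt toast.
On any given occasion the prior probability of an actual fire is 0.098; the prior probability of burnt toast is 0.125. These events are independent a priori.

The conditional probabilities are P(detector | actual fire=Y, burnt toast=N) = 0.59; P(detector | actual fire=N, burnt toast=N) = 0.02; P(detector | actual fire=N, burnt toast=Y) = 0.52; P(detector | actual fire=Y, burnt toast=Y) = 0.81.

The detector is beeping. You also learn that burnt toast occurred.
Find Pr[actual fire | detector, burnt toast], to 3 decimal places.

Sum P(detector|·) weighted by the priors over both values of actual fire:
  P(detector | burnt toast) = 0.52×0.902 + 0.81×0.098
        = 0.469040 + 0.079380 = 0.548420
Configurations with actual fire contribute 0.079380, so
  P(actual fire | detector, burnt toast) = 0.079380 / 0.548420 ≈ 0.145

Pr[actual fire | detector, burnt toast] ≈ 0.145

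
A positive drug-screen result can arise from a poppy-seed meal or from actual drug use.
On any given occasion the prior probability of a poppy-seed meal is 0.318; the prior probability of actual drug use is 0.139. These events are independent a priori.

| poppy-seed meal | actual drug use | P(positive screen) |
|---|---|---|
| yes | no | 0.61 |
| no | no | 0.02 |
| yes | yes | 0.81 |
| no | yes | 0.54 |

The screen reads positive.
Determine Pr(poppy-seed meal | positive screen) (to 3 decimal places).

Pr(poppy-seed meal | positive screen) ≈ 0.763

P(positive screen) = 0.02*0.682*0.861 + 0.54*0.682*0.139 + 0.61*0.318*0.861 + 0.81*0.318*0.139 = 0.011744 + 0.051191 + 0.167017 + 0.035804 = 0.265756
Restricting to configurations with poppy-seed meal present: 0.167017 + 0.035804 = 0.202821.
Hence the posterior is 0.202821/0.265756 ≈ 0.763.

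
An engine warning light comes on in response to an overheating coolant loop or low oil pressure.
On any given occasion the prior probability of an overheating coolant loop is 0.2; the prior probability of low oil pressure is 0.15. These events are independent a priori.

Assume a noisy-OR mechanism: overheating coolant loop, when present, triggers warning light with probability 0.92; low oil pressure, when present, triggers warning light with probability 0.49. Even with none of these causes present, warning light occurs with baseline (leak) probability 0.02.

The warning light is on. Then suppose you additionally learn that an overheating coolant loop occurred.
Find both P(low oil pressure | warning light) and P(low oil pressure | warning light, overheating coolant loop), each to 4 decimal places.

Under noisy-OR, P(warning light | causes) = 1 − (1−0.02)·∏(1−qᵢ) over the active causes.
Enumerate the 4 (overheating coolant loop, low oil pressure) configurations and weight by the priors:
  P(warning light) = 0.02×0.8×0.85 + 0.5002×0.8×0.15 + 0.9216×0.2×0.85 + 0.960016×0.2×0.15
        = 0.013600 + 0.060024 + 0.156672 + 0.028800 = 0.259096
Keeping only the low oil pressure-present terms gives 0.088824, so
  P(low oil pressure | warning light) = 0.088824 / 0.259096 ≈ 0.3428

Now also conditioning on overheating coolant loop=true:
By total probability over both values of low oil pressure:
  P(warning light | overheating coolant loop) = 0.9216·0.85 + 0.960016·0.15
        = 0.783360 + 0.144002 = 0.927362
Configurations with low oil pressure contribute 0.144002, so
  P(low oil pressure | warning light, overheating coolant loop) = 0.144002 / 0.927362 ≈ 0.1553
The drop from 0.3428 to 0.1553 is the explaining-away (discounting) effect.

P(low oil pressure | warning light) ≈ 0.3428; P(low oil pressure | warning light, overheating coolant loop) ≈ 0.1553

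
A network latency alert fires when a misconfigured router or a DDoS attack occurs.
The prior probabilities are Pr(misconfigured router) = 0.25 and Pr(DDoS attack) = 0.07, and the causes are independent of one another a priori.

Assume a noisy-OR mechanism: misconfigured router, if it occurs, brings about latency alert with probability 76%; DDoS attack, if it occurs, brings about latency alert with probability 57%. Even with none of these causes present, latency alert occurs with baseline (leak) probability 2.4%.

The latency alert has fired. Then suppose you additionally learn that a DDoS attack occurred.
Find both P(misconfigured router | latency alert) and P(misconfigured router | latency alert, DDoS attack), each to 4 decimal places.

Under noisy-OR, P(latency alert | causes) = 1 − (1−0.024)·∏(1−qᵢ) over the active causes.
P(latency alert) = 0.024×0.75×0.93 + 0.58032×0.75×0.07 + 0.76576×0.25×0.93 + 0.899277×0.25×0.07 = 0.016740 + 0.030467 + 0.178039 + 0.015737 = 0.240983
Restricting to configurations with misconfigured router present: 0.178039 + 0.015737 = 0.193776.
So P(misconfigured router | latency alert) = 0.193776/0.240983 ≈ 0.8041.

Now also conditioning on DDoS attack=true:
For the numerator, keep only misconfigured router=true terms: 0.899277*0.25 = 0.224819
Denominator P(latency alert | DDoS attack): 0.58032*0.75 + 0.899277*0.25 = 0.660059
Posterior = 0.224819 / 0.660059 ≈ 0.3406
The drop from 0.8041 to 0.3406 is the explaining-away (discounting) effect.

P(misconfigured router | latency alert) ≈ 0.8041; P(misconfigured router | latency alert, DDoS attack) ≈ 0.3406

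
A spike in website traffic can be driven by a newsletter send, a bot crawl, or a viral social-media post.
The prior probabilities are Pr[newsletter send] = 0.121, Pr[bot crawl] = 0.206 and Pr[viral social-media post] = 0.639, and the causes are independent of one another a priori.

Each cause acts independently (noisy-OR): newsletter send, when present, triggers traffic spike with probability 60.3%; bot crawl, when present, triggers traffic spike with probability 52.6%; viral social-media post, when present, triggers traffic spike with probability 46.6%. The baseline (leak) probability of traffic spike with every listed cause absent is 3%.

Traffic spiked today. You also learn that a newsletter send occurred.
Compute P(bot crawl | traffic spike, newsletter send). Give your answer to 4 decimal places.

P(bot crawl | traffic spike, newsletter send) ≈ 0.2367

Under noisy-OR, P(traffic spike | causes) = 1 − (1−0.03)·∏(1−qᵢ) over the active causes.
Weight on bot crawl=true, given the evidence: 0.060792 + 0.118803 = 0.179595
Denominator P(traffic spike | newsletter send): 0.61491·0.794·0.361 + 0.794362·0.794·0.639 + 0.817467·0.206·0.361 + 0.902528·0.206·0.639 = 0.758881
Posterior = 0.179595 / 0.758881 ≈ 0.2367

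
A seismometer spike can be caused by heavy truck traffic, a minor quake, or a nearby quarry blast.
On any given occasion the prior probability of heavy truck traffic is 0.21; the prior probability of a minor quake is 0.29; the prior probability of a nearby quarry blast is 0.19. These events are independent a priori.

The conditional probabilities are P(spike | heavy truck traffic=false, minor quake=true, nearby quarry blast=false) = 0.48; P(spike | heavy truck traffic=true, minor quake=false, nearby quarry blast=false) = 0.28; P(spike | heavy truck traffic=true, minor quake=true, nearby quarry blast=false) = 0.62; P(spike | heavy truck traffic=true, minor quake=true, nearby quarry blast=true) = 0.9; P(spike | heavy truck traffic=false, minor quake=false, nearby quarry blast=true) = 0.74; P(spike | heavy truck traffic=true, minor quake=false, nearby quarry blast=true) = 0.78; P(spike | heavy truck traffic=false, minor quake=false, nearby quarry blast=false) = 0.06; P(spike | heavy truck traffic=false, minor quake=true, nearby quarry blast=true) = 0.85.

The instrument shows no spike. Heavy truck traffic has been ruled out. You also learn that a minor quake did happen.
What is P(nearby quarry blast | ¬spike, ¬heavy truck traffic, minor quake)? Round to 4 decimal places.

P(nearby quarry blast | ¬spike, ¬heavy truck traffic, minor quake) ≈ 0.0634

P(¬spike | ¬heavy truck traffic, minor quake) = 0.52×0.81 + 0.15×0.19 = 0.421200 + 0.028500 = 0.449700
Of this, 0.028500 comes from 0.15×0.19 (the nearby quarry blast=true cases).
So P(nearby quarry blast | ¬spike, ¬heavy truck traffic, minor quake) = 0.028500/0.449700 ≈ 0.0634.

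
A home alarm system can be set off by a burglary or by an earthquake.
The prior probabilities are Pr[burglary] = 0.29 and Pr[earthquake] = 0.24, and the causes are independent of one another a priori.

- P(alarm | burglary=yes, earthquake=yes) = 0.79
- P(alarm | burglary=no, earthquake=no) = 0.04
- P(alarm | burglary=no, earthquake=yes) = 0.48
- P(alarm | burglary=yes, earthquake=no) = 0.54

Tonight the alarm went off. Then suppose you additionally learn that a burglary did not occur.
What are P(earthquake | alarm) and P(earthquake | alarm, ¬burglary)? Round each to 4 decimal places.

P(earthquake | alarm) ≈ 0.4931; P(earthquake | alarm, ¬burglary) ≈ 0.7912

P(alarm) = 0.04*0.71*0.76 + 0.48*0.71*0.24 + 0.54*0.29*0.76 + 0.79*0.29*0.24 = 0.021584 + 0.081792 + 0.119016 + 0.054984 = 0.277376
Of this, 0.136776 comes from 0.081792 + 0.054984 (the earthquake=true cases).
So P(earthquake | alarm) = 0.136776/0.277376 ≈ 0.4931.

Now also conditioning on burglary≠true:
Numerator (weight on configurations with earthquake): 0.48·0.24 = 0.115200
The normalizing constant is 0.04·0.76 + 0.48·0.24 = 0.145600
Posterior = 0.115200 / 0.145600 ≈ 0.7912
Ruling out burglary raises the posterior on earthquake — the flip side of explaining away.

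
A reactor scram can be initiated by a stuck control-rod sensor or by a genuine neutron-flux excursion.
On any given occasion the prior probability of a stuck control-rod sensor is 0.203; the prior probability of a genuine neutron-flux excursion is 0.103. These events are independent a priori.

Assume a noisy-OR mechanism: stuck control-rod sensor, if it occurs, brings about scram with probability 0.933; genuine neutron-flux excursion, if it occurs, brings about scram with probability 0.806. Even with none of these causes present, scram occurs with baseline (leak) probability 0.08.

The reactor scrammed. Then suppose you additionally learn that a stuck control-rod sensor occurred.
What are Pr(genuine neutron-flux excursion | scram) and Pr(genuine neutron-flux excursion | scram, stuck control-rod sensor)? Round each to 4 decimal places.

Pr(genuine neutron-flux excursion | scram) ≈ 0.2787; Pr(genuine neutron-flux excursion | scram, stuck control-rod sensor) ≈ 0.1079

Under noisy-OR, P(scram | causes) = 1 − (1−0.08)·∏(1−qᵢ) over the active causes.
For the numerator, keep only genuine neutron-flux excursion=true terms: 0.067439 + 0.020659 = 0.088098
Denominator P(scram): 0.08·0.797·0.897 + 0.82152·0.797·0.103 + 0.93836·0.203·0.897 + 0.988042·0.203·0.103 = 0.316158
Posterior = 0.088098 / 0.316158 ≈ 0.2787

Now condition on the additional information:
Numerator (weight on configurations with genuine neutron-flux excursion): 0.988042×0.103 = 0.101768
Denominator P(scram | stuck control-rod sensor): 0.93836×0.897 + 0.988042×0.103 = 0.943477
Posterior = 0.101768 / 0.943477 ≈ 0.1079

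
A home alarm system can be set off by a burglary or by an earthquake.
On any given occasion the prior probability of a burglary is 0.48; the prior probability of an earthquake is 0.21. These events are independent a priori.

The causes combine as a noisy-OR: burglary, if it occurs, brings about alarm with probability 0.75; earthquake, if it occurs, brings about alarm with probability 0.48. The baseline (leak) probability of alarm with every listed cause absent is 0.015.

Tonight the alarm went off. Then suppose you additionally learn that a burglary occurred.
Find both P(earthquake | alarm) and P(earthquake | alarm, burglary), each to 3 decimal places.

P(earthquake | alarm) ≈ 0.326; P(earthquake | alarm, burglary) ≈ 0.235

Under noisy-OR, P(alarm | causes) = 1 − (1−0.015)·∏(1−qᵢ) over the active causes.
P(alarm) = 0.015*0.52*0.79 + 0.4878*0.52*0.21 + 0.75375*0.48*0.79 + 0.87195*0.48*0.21 = 0.006162 + 0.053268 + 0.285822 + 0.087893 = 0.433145
Of this, 0.141161 comes from 0.053268 + 0.087893 (the earthquake=true cases).
So P(earthquake | alarm) = 0.141161/0.433145 ≈ 0.326.

Now also conditioning on burglary=true:
For the numerator, keep only earthquake=true terms: 0.87195×0.21 = 0.183109
The normalizing constant is 0.75375×0.79 + 0.87195×0.21 = 0.778572
Posterior = 0.183109 / 0.778572 ≈ 0.235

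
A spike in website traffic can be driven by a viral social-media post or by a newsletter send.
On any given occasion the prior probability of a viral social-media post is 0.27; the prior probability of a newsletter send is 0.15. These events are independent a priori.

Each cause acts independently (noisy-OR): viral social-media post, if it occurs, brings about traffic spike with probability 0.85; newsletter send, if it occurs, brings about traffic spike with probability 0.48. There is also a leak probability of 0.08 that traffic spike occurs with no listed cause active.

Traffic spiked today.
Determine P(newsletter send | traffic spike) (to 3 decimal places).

P(newsletter send | traffic spike) ≈ 0.277

Under noisy-OR, P(traffic spike | causes) = 1 − (1−0.08)·∏(1−qᵢ) over the active causes.
P(traffic spike) = 0.08*0.73*0.85 + 0.5216*0.73*0.15 + 0.862*0.27*0.85 + 0.92824*0.27*0.15 = 0.049640 + 0.057115 + 0.197829 + 0.037594 = 0.342178
The newsletter send-present share is 0.057115 + 0.037594 = 0.094709.
So P(newsletter send | traffic spike) = 0.094709/0.342178 ≈ 0.277.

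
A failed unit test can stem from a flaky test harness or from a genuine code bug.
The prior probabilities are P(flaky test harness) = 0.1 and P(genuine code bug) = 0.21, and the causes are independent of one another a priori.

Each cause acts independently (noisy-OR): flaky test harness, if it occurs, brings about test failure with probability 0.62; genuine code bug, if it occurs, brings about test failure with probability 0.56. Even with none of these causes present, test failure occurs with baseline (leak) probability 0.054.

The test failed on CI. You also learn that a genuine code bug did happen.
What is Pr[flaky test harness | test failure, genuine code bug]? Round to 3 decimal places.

Pr[flaky test harness | test failure, genuine code bug] ≈ 0.138

Under noisy-OR, P(test failure | causes) = 1 − (1−0.054)·∏(1−qᵢ) over the active causes.
P(test failure | genuine code bug) = 0.58376×0.9 + 0.841829×0.1 = 0.525384 + 0.084183 = 0.609567
Restricting to configurations with flaky test harness present: 0.841829×0.1 = 0.084183.
Hence the posterior is 0.084183/0.609567 ≈ 0.138.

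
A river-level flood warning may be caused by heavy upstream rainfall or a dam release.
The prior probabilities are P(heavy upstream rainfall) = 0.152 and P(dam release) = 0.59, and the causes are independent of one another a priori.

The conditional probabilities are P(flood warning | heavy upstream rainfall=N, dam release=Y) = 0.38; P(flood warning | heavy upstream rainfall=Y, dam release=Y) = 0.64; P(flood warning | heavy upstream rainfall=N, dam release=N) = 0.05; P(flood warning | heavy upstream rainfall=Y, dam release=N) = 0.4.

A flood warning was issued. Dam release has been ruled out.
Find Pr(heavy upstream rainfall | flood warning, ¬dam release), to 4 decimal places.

Pr(heavy upstream rainfall | flood warning, ¬dam release) ≈ 0.5891

Numerator (weight on configurations with heavy upstream rainfall): 0.4·0.152 = 0.060800
Normalizer over all consistent configurations: 0.05·0.848 + 0.4·0.152 = 0.103200
P(heavy upstream rainfall | flood warning, ¬dam release) = 0.060800/0.103200 ≈ 0.5891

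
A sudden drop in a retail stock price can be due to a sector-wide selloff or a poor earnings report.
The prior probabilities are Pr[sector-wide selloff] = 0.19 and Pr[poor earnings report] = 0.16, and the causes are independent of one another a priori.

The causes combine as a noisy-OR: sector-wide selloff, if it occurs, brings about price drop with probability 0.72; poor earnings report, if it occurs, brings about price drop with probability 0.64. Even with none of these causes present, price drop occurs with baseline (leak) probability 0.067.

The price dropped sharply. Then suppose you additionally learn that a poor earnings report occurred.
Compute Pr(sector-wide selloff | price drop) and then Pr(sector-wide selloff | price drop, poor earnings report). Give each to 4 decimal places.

Under noisy-OR, P(price drop | causes) = 1 − (1−0.067)·∏(1−qᵢ) over the active causes.
Weight on sector-wide selloff=true, given the evidence: 0.117906 + 0.027541 = 0.145447
Normalizer over all consistent configurations: 0.067×0.81×0.84 + 0.66412×0.81×0.16 + 0.73876×0.19×0.84 + 0.905954×0.19×0.16 = 0.277104
Posterior = 0.145447 / 0.277104 ≈ 0.5249

With the extra evidence:
By total probability over both values of sector-wide selloff:
  P(price drop | poor earnings report) = 0.66412*0.81 + 0.905954*0.19
        = 0.537937 + 0.172131 = 0.710068
The terms with sector-wide selloff present sum to 0.172131, so
  P(sector-wide selloff | price drop, poor earnings report) = 0.172131 / 0.710068 ≈ 0.2424
— poor earnings report explains away the evidence for sector-wide selloff.

Pr(sector-wide selloff | price drop) ≈ 0.5249; Pr(sector-wide selloff | price drop, poor earnings report) ≈ 0.2424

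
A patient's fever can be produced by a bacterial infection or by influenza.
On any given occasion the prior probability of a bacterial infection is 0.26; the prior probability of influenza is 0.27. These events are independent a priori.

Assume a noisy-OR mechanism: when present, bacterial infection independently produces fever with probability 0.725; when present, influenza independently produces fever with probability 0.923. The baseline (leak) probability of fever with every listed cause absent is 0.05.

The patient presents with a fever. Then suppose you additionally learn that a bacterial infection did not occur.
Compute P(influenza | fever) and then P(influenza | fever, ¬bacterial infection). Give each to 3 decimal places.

Under noisy-OR, P(fever | causes) = 1 − (1−0.05)·∏(1−qᵢ) over the active causes.
P(fever) = 0.05*0.74*0.73 + 0.92685*0.74*0.27 + 0.73875*0.26*0.73 + 0.979884*0.26*0.27 = 0.027010 + 0.185185 + 0.140215 + 0.068788 = 0.421198
Of this, 0.253973 comes from 0.185185 + 0.068788 (the influenza=true cases).
P(influenza | fever) = 0.253973 / 0.421198 ≈ 0.603

Now also conditioning on bacterial infection≠true:
P(fever | ¬bacterial infection) = 0.05×0.73 + 0.92685×0.27 = 0.036500 + 0.250250 = 0.286750
Restricting to configurations with influenza present: 0.92685×0.27 = 0.250250.
Hence the posterior is 0.250250/0.286750 ≈ 0.873.
Ruling out bacterial infection raises the posterior on influenza — the flip side of explaining away.

P(influenza | fever) ≈ 0.603; P(influenza | fever, ¬bacterial infection) ≈ 0.873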